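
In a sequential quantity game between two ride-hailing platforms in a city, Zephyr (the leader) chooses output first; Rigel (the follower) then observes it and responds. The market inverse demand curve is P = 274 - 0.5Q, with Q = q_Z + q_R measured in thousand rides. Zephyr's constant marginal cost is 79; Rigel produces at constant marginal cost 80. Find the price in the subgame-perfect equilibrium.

The follower Rigel best-responds to any q_Z: π_R = (274 - 0.5Q)q_R - 80q_R.
Setting the follower's marginal profit to zero, 194 - (1/2)q_Z - q_R = 0, i.e. q_R = (194 - (1/2)q_Z).
The leader anticipates this reaction. Substituting into P = 274 - 0.5Q gives P = 177 - (1/4)q_Z, so π_Z = (177 - (1/4)q_Z)q_Z - 79q_Z.
The leader's first-order condition 98 - (1/2)q_Z = 0 yields q_Z = 196.
Then q_R = (194 - (1/2)·196) = 96.
Total output Q = 292, so price P = 274 - (1/2)·292 = 128.

128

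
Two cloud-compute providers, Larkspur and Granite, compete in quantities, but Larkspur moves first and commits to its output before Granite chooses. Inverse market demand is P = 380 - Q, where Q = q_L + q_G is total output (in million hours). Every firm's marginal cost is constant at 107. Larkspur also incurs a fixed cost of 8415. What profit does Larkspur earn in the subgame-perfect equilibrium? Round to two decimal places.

The follower Granite best-responds to any q_L: π_G = (380 - Q)q_G - 107q_G.
Follower FOC: 273 - q_L - 2q_G = 0, so q_G(q_L) = (273 - q_L)/2.
Larkspur substitutes q_G(q_L) into its own profit: π_L = q_L(380 - q_L - (273 - q_L)/2) - 107q_L = (487/2 - (1/2)q_L)q_L - 107q_L.
The leader's first-order condition 273/2 - q_L = 0 yields q_L = 273/2.
Then q_G = (273 - 273/2)/2 = 273/4.
Price P = 380 - 819/4 = 701/4.
Larkspur's profit: (701/4 - 107)·(273/2) - 8415 = 901.1250.

901.13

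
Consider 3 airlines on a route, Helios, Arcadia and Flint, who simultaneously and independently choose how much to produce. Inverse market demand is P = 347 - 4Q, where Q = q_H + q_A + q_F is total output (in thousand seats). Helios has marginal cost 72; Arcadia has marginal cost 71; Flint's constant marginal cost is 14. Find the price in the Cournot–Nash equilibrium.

126

Helios's profit: π_H = (347 - 4Q)q_H - (72q_H). Setting ∂π_H/∂q_H = 0: 275 - 8q_H - 4(q_A + q_F) = 0.
Arcadia's profit: π_A = (347 - 4Q)q_A - (71q_A). Setting ∂π_A/∂q_A = 0: 276 - 8q_A - 4(q_H + q_F) = 0.
Flint's profit: π_F = (347 - 4Q)q_F - (14q_F). Setting ∂π_F/∂q_F = 0: 333 - 8q_F - 4(q_H + q_A) = 0.
Summing all 3 equations gives 884 − 16Q = 0, hence Q = 221/4.
Back-substituting: q_H = (275 − 221)/4 = 27/2, q_A = (276 − 221)/4 = 55/4, q_F = (333 − 221)/4 = 28.
Total output Q = 221/4, so price P = 347 - 4·(221/4) = 126.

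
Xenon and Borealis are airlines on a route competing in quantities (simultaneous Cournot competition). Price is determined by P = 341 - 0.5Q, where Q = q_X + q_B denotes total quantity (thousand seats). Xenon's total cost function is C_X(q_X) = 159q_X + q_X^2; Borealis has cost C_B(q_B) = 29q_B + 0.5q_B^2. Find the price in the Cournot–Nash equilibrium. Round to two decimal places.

249.43

Xenon's profit: π_X = (341 - 0.5Q)q_X - (159q_X + q_X²). Setting ∂π_X/∂q_X = 0: 182 - 3q_X - (1/2)(q_B) = 0.
Borealis's profit: π_B = (341 - 0.5Q)q_B - (29q_B + (1/2)q_B²). Setting ∂π_B/∂q_B = 0: 312 - 2q_B - (1/2)(q_X) = 0.
Best responses: q_X = (182 - (1/2)q_B)/3, q_B = (312 - (1/2)q_X)/2.
Substituting one into the other gives q_X = 832/23 and q_B = 146.9565.
Total output Q = 183.1304, so price P = 341 - (1/2)·183.1304 = 249.4348.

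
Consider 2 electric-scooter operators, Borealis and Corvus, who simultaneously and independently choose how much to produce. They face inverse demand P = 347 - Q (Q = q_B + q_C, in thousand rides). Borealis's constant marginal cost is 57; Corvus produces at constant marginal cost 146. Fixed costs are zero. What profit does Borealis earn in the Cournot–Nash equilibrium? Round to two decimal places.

15960.11

Borealis's profit: π_B = (347 - Q)q_B - (57q_B). Setting ∂π_B/∂q_B = 0: 290 - 2q_B - (q_C) = 0.
Corvus's first-order condition: 201 - 2q_C - (q_B) = 0.
Best responses: q_B = (290 - q_C)/2, q_C = (201 - q_B)/2.
Substituting one into the other gives q_B = 379/3 and q_C = 112/3.
Price P = 347 - 491/3 = 550/3.
Borealis's profit: (550/3 - 57)·(379/3) = 15960.1111.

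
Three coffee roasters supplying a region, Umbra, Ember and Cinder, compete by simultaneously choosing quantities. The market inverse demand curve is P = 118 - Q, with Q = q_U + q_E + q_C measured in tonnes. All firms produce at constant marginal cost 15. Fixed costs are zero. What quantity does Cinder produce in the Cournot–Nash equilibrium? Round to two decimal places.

A representative firm's profit is π_i = q_i(118 - Q) - 15q_i.
Setting ∂π_i/∂q_i = 0 with rivals' quantities fixed: 103 - 2q_i - Σ_{j≠i} q_j = 0.
By symmetry each firm produces the same amount; substituting Σ_{j≠i} q_j = 2q_i yields q_i = 103/4.

25.75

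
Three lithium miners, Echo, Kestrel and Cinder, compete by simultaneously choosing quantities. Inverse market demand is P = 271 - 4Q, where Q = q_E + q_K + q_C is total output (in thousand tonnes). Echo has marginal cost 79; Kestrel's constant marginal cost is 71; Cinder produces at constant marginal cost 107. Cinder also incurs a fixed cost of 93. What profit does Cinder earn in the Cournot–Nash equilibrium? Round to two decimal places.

63.25

Echo's profit: π_E = (271 - 4Q)q_E - (79q_E). Setting ∂π_E/∂q_E = 0: 192 - 8q_E - 4(q_K + q_C) = 0.
Kestrel's profit: π_K = (271 - 4Q)q_K - (71q_K). Setting ∂π_K/∂q_K = 0: 200 - 8q_K - 4(q_E + q_C) = 0.
Cinder's profit: π_C = (271 - 4Q)q_C - (107q_C). Setting ∂π_C/∂q_C = 0: 164 - 8q_C - 4(q_E + q_K) = 0.
Summing all 3 equations gives 556 − 16Q = 0, hence Q = 139/4.
Back-substituting: q_E = (192 − 139)/4 = 53/4, q_K = (200 − 139)/4 = 61/4, q_C = (164 − 139)/4 = 25/4.
Price P = 271 - 4·(139/4) = 132.
Cinder's profit: (132 - 107)·(25/4) - 93 = 253/4.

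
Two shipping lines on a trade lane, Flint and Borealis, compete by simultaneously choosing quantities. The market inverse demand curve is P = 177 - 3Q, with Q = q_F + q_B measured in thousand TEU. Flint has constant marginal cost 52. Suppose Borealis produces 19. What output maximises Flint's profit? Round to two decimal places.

With the rival's output fixed at 19, Flint's profit is π_F = (177 - 3·19 - 3q_F)q_F - (52q_F) = (120 - 3q_F)q_F - (52q_F).
∂π_F/∂q_F = 68 - 6q_F = 0, so q_F = 34/3.

11.33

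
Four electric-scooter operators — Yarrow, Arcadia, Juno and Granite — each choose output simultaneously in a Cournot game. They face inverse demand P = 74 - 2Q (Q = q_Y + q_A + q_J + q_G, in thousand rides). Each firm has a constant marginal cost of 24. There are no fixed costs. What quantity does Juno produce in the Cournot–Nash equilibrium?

A representative firm's profit is π_i = q_i(74 - 2Q) - 24q_i.
Setting ∂π_i/∂q_i = 0 with rivals' quantities fixed: 50 - 4q_i - 2·Σ_{j≠i} q_j = 0.
By symmetry each firm produces the same amount; substituting Σ_{j≠i} q_j = 3q_i yields q_i = 50/10 = 5.

5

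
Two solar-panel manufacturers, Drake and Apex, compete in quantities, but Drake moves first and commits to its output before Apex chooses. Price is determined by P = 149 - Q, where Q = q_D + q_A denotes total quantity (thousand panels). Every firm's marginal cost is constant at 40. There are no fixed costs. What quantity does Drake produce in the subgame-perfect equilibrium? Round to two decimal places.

54.50

The follower Apex best-responds to any q_D: π_A = (149 - Q)q_A - 40q_A.
∂π_A/∂q_A = 109 - q_D - 2q_A = 0 gives the reaction function q_A = (109 - q_D)/2.
Drake substitutes q_A(q_D) into its own profit: π_D = q_D(149 - q_D - (109 - q_D)/2) - 40q_D = (189/2 - (1/2)q_D)q_D - 40q_D.
Leader FOC: 109/2 - q_D = 0, so q_D = 109/2.
Then q_A = (109 - 109/2)/2 = 109/4.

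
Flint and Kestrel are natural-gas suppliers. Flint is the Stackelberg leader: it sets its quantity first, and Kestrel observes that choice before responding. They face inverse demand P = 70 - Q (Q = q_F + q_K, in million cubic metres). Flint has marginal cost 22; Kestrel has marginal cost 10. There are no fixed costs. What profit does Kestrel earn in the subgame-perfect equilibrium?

441

Solve by backward induction. Given q_F, the follower Kestrel maximises π_K = (70 - q_F - q_K)q_K - 10q_K.
∂π_K/∂q_K = 60 - q_F - 2q_K = 0 gives the reaction function q_K = (60 - q_F)/2.
Flint substitutes q_K(q_F) into its own profit: π_F = q_F(70 - q_F - (60 - q_F)/2) - 22q_F = (40 - (1/2)q_F)q_F - 22q_F.
Leader FOC: 18 - q_F = 0, so q_F = 18.
Then q_K = (60 - 18)/2 = 21.
Price P = 70 - 39 = 31.
Kestrel's profit: (31 - 10)·21 = 441.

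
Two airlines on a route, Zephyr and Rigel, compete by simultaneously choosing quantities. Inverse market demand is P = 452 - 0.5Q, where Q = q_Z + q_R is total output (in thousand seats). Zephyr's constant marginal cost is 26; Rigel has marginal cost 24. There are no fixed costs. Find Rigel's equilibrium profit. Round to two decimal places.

Zephyr's profit: π_Z = (452 - 0.5Q)q_Z - (26q_Z). Setting ∂π_Z/∂q_Z = 0: 426 - q_Z - (1/2)(q_R) = 0.
Rigel's profit: π_R = (452 - 0.5Q)q_R - (24q_R). Setting ∂π_R/∂q_R = 0: 428 - q_R - (1/2)(q_Z) = 0.
So q_Z = (426 - (1/2)q_R) and q_R = (428 - (1/2)q_Z).
Solving the pair: q_Z = 848/3, q_R = 860/3.
Price P = 452 - (1/2)·(1708/3) = 502/3.
Rigel's profit: (502/3 - 24)·(860/3) = 41088.8889.

41088.89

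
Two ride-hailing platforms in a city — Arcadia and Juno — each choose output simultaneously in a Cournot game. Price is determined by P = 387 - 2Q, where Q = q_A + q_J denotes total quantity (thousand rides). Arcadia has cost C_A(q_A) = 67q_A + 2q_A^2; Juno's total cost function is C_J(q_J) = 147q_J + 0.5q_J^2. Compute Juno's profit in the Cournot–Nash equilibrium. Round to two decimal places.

Arcadia's profit: π_A = (387 - 2Q)q_A - (67q_A + 2q_A²). Setting ∂π_A/∂q_A = 0: 320 - 8q_A - 2(q_J) = 0.
Juno's profit: π_J = (387 - 2Q)q_J - (147q_J + (1/2)q_J²). Setting ∂π_J/∂q_J = 0: 240 - 5q_J - 2(q_A) = 0.
Rearranging gives the reaction functions q_A = (320 - 2q_J)/8 and q_J = (240 - 2q_A)/5.
Solving the pair: q_A = 280/9, q_J = 320/9.
Price P = 387 - 2·(200/3) = 761/3.
Juno's profit: (761/3)·(320/9) - 147·(320/9) - (1/2)(320/9)² = 3160.4938.

3160.49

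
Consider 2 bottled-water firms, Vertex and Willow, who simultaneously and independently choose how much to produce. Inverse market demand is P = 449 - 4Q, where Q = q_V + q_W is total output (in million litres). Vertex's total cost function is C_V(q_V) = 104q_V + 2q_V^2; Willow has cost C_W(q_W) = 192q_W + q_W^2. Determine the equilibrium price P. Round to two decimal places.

290.31

Vertex's profit: π_V = (449 - 4Q)q_V - (104q_V + 2q_V²). Setting ∂π_V/∂q_V = 0: 345 - 12q_V - 4(q_W) = 0.
Willow's profit: π_W = (449 - 4Q)q_W - (192q_W + q_W²). Setting ∂π_W/∂q_W = 0: 257 - 10q_W - 4(q_V) = 0.
Best responses: q_V = (345 - 4q_W)/12, q_W = (257 - 4q_V)/10.
Solving the pair: q_V = 1211/52, q_W = 213/13.
Total output Q = 39.6731, so price P = 449 - 4·39.6731 = 290.3077.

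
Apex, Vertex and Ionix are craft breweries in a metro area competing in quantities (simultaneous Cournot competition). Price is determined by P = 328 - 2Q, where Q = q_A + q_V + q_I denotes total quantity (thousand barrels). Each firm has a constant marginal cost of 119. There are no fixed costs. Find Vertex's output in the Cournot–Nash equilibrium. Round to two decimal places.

A representative firm's profit is π_i = q_i(328 - 2Q) - 119q_i.
First-order condition (treating rivals' output as given): 209 - 4q_i - 2·Σ_{j≠i} q_j = 0.
By symmetry each firm produces the same amount; substituting Σ_{j≠i} q_j = 2q_i yields q_i = 209/8.

26.13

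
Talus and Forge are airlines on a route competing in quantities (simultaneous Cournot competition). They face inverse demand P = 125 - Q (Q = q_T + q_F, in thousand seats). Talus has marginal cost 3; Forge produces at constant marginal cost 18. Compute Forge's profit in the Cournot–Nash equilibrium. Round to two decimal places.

Talus's profit: π_T = (125 - Q)q_T - (3q_T). Setting ∂π_T/∂q_T = 0: 122 - 2q_T - (q_F) = 0.
Forge's profit: π_F = (125 - Q)q_F - (18q_F). Setting ∂π_F/∂q_F = 0: 107 - 2q_F - (q_T) = 0.
So q_T = (122 - q_F)/2 and q_F = (107 - q_T)/2.
Solving the pair: q_T = 137/3, q_F = 92/3.
Price P = 125 - 229/3 = 146/3.
Forge's profit: (146/3 - 18)·(92/3) = 940.4444.

940.44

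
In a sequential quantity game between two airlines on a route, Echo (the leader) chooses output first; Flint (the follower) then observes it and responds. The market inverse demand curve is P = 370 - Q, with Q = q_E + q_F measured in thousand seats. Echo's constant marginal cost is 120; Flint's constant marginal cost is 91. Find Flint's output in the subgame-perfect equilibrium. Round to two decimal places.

84.25

Solve by backward induction. Given q_E, the follower Flint maximises π_F = (370 - q_E - q_F)q_F - 91q_F.
Setting the follower's marginal profit to zero, 279 - q_E - 2q_F = 0, i.e. q_F = (279 - q_E)/2.
The leader anticipates this reaction. Substituting into P = 370 - Q gives P = 461/2 - (1/2)q_E, so π_E = (461/2 - (1/2)q_E)q_E - 120q_E.
Maximising: ∂π_E/∂q_E = 221/2 - q_E = 0, giving q_E = 221/2.
Then q_F = (279 - 221/2)/2 = 337/4.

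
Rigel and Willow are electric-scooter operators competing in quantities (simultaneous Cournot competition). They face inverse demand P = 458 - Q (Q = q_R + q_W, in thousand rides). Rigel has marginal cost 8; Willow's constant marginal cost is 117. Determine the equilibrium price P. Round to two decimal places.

Rigel's profit: π_R = (458 - Q)q_R - (8q_R). Setting ∂π_R/∂q_R = 0: 450 - 2q_R - (q_W) = 0.
Willow's profit: π_W = (458 - Q)q_W - (117q_W). Setting ∂π_W/∂q_W = 0: 341 - 2q_W - (q_R) = 0.
So q_R = (450 - q_W)/2 and q_W = (341 - q_R)/2.
Solving the pair: q_R = 559/3, q_W = 232/3.
Total output Q = 791/3, so price P = 458 - 791/3 = 583/3.

194.33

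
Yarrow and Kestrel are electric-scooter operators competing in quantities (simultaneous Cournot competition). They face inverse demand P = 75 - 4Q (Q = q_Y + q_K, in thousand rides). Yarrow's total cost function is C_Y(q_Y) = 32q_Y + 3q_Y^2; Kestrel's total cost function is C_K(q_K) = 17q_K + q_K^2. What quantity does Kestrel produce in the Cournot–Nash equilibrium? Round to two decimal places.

Yarrow's profit: π_Y = (75 - 4Q)q_Y - (32q_Y + 3q_Y²). Setting ∂π_Y/∂q_Y = 0: 43 - 14q_Y - 4(q_K) = 0.
Kestrel's profit: π_K = (75 - 4Q)q_K - (17q_K + q_K²). Setting ∂π_K/∂q_K = 0: 58 - 10q_K - 4(q_Y) = 0.
Best responses: q_Y = (43 - 4q_K)/14, q_K = (58 - 4q_Y)/10.
Substituting one into the other gives q_Y = 99/62 and q_K = 160/31.

5.16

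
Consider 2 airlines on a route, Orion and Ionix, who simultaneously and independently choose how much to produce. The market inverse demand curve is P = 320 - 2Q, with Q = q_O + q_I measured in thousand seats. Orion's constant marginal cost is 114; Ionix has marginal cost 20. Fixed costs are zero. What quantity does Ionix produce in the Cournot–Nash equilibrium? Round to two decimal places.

65.67

Orion's profit: π_O = (320 - 2Q)q_O - (114q_O). Setting ∂π_O/∂q_O = 0: 206 - 4q_O - 2(q_I) = 0.
Ionix's profit: π_I = (320 - 2Q)q_I - (20q_I). Setting ∂π_I/∂q_I = 0: 300 - 4q_I - 2(q_O) = 0.
Rearranging gives the reaction functions q_O = (206 - 2q_I)/4 and q_I = (300 - 2q_O)/4.
Substituting one into the other gives q_O = 56/3 and q_I = 197/3.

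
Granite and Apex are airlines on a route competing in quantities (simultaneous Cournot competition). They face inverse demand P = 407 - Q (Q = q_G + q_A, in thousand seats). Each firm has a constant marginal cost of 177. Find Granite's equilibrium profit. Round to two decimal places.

5877.78

A representative firm's profit is π_i = q_i(407 - Q) - 177q_i.
First-order condition (treating rivals' output as given): 230 - 2q_i - q_j = 0.
By symmetry each firm produces the same amount; substituting q_j = q_i yields q_i = 230/3.
Price P = 407 - 460/3 = 761/3.
Granite's profit: (761/3 - 177)·(230/3) = 5877.7778.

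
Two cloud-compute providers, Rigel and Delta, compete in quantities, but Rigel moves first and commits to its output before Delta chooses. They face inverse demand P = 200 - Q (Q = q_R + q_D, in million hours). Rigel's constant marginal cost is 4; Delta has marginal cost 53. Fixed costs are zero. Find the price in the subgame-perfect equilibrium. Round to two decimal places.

The follower Delta best-responds to any q_R: π_D = (200 - Q)q_D - 53q_D.
Setting the follower's marginal profit to zero, 147 - q_R - 2q_D = 0, i.e. q_D = (147 - q_R)/2.
Rigel substitutes q_D(q_R) into its own profit: π_R = q_R(200 - q_R - (147 - q_R)/2) - 4q_R = (253/2 - (1/2)q_R)q_R - 4q_R.
The leader's first-order condition 245/2 - q_R = 0 yields q_R = 245/2.
Then q_D = (147 - 245/2)/2 = 49/4.
Total output Q = 539/4, so price P = 200 - 539/4 = 261/4.

65.25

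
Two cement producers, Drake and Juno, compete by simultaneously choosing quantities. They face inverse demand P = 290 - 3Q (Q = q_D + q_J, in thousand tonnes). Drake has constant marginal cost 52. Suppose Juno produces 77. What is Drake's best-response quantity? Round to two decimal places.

1.17

With the rival's output fixed at 77, Drake's profit is π_D = (290 - 3·77 - 3q_D)q_D - (52q_D) = (59 - 3q_D)q_D - (52q_D).
∂π_D/∂q_D = 7 - 6q_D = 0, so q_D = 7/6.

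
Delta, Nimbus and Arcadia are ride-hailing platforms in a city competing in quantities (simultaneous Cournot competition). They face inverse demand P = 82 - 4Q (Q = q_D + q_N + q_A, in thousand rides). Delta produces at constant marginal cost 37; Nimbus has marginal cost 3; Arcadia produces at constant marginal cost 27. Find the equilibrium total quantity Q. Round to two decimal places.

11.19

Delta's profit: π_D = (82 - 4Q)q_D - (37q_D). Setting ∂π_D/∂q_D = 0: 45 - 8q_D - 4(q_N + q_A) = 0.
Nimbus's first-order condition: 79 - 8q_N - 4(q_D + q_A) = 0.
Arcadia's first-order condition: 55 - 8q_A - 4(q_D + q_N) = 0.
Adding the 3 first-order conditions: 179 − 16Q = 0, so Q = 179/16.
Back-substituting: q_D = (45 − 179/4)/4 = 1/16, q_N = (79 − 179/4)/4 = 137/16, q_A = (55 − 179/4)/4 = 41/16.
Total output Q = 1/16 + 137/16 + 41/16 = 179/16.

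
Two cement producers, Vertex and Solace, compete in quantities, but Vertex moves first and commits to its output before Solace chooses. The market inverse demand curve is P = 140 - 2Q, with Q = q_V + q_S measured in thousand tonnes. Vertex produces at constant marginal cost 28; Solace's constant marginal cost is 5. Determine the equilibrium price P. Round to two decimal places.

The follower Solace best-responds to any q_V: π_S = (140 - 2Q)q_S - 5q_S.
Setting the follower's marginal profit to zero, 135 - 2q_V - 4q_S = 0, i.e. q_S = (135 - 2q_V)/4.
Vertex substitutes q_S(q_V) into its own profit: π_V = q_V(140 - 2q_V - (135 - 2q_V)/2) - 28q_V = (145/2 - q_V)q_V - 28q_V.
The leader's first-order condition 89/2 - 2q_V = 0 yields q_V = 89/4.
Then q_S = (135 - 2·(89/4))/4 = 181/8.
Total output Q = 359/8, so price P = 140 - 2·(359/8) = 201/4.

50.25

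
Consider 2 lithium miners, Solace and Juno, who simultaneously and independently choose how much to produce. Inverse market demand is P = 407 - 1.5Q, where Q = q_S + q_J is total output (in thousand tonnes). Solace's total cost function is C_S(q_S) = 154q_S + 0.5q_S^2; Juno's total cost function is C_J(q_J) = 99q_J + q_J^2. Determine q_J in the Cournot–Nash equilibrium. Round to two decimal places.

Solace's profit: π_S = (407 - 1.5Q)q_S - (154q_S + (1/2)q_S²). Setting ∂π_S/∂q_S = 0: 253 - 4q_S - (3/2)(q_J) = 0.
Juno's first-order condition: 308 - 5q_J - (3/2)(q_S) = 0.
So q_S = (253 - (3/2)q_J)/4 and q_J = (308 - (3/2)q_S)/5.
Substituting one into the other gives q_S = 45.2394 and q_J = 48.0282.

48.03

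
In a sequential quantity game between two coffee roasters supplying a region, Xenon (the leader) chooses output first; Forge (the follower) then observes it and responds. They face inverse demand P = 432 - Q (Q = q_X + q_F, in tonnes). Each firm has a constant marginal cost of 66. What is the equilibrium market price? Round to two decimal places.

157.50

Solve by backward induction. Given q_X, the follower Forge maximises π_F = (432 - q_X - q_F)q_F - 66q_F.
Follower FOC: 366 - q_X - 2q_F = 0, so q_F(q_X) = (366 - q_X)/2.
Xenon substitutes q_F(q_X) into its own profit: π_X = q_X(432 - q_X - (366 - q_X)/2) - 66q_X = (249 - (1/2)q_X)q_X - 66q_X.
Leader FOC: 183 - q_X = 0, so q_X = 183.
Then q_F = (366 - 183)/2 = 183/2.
Total output Q = 549/2, so price P = 432 - 549/2 = 315/2.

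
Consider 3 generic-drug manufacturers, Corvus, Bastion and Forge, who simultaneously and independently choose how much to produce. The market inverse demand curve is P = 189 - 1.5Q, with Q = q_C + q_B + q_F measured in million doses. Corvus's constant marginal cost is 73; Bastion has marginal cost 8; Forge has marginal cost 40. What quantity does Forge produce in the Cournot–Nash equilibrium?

25

Corvus's profit: π_C = (189 - 1.5Q)q_C - (73q_C). Setting ∂π_C/∂q_C = 0: 116 - 3q_C - (3/2)(q_B + q_F) = 0.
Bastion's first-order condition: 181 - 3q_B - (3/2)(q_C + q_F) = 0.
Forge's first-order condition: 149 - 3q_F - (3/2)(q_C + q_B) = 0.
Adding the 3 first-order conditions: 446 − 6Q = 0, so Q = 223/3.
Back-substituting: q_C = (116 − 223/2)/(3/2) = 3, q_B = (181 − 223/2)/(3/2) = 139/3, q_F = (149 − 223/2)/(3/2) = 25.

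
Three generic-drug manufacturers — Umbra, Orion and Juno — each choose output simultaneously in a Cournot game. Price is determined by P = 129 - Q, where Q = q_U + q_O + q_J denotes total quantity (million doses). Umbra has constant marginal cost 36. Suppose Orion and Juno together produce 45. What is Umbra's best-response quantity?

With rivals' combined output fixed at 45, Umbra's profit is π_U = (129 - 45 - q_U)q_U - (36q_U) = (84 - q_U)q_U - (36q_U).
∂π_U/∂q_U = 48 - 2q_U = 0, so q_U = 24.

24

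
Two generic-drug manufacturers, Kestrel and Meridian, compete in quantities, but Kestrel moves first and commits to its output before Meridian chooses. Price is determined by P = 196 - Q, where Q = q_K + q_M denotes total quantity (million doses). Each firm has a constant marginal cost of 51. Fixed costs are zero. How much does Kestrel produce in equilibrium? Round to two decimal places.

72.50

The follower Meridian best-responds to any q_K: π_M = (196 - Q)q_M - 51q_M.
Setting the follower's marginal profit to zero, 145 - q_K - 2q_M = 0, i.e. q_M = (145 - q_K)/2.
The leader anticipates this reaction. Substituting into P = 196 - Q gives P = 247/2 - (1/2)q_K, so π_K = (247/2 - (1/2)q_K)q_K - 51q_K.
The leader's first-order condition 145/2 - q_K = 0 yields q_K = 145/2.
Then q_M = (145 - 145/2)/2 = 145/4.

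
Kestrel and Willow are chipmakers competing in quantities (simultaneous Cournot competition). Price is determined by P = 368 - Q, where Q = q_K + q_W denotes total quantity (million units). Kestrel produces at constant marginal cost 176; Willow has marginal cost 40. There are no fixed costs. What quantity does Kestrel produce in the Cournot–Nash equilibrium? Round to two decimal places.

Kestrel's profit: π_K = (368 - Q)q_K - (176q_K). Setting ∂π_K/∂q_K = 0: 192 - 2q_K - (q_W) = 0.
Willow's first-order condition: 328 - 2q_W - (q_K) = 0.
Rearranging gives the reaction functions q_K = (192 - q_W)/2 and q_W = (328 - q_K)/2.
Substituting one into the other gives q_K = 56/3 and q_W = 464/3.

18.67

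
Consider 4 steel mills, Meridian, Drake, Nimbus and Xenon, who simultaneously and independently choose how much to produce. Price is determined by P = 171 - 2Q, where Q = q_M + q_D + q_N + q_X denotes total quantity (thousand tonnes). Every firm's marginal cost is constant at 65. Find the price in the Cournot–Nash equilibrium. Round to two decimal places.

A representative firm's profit is π_i = q_i(171 - 2Q) - 65q_i.
Setting ∂π_i/∂q_i = 0 with rivals' quantities fixed: 106 - 4q_i - 2·Σ_{j≠i} q_j = 0.
By symmetry each firm produces the same amount; substituting Σ_{j≠i} q_j = 3q_i yields q_i = 106/10 = 53/5.
Total output Q = 212/5, so price P = 171 - 2·(212/5) = 431/5.

86.20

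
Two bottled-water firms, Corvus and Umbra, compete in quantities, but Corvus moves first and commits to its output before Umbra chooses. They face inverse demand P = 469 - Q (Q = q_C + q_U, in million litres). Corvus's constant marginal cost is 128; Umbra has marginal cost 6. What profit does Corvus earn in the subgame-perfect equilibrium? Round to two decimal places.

5995.13

The follower Umbra best-responds to any q_C: π_U = (469 - Q)q_U - 6q_U.
Setting the follower's marginal profit to zero, 463 - q_C - 2q_U = 0, i.e. q_U = (463 - q_C)/2.
The leader anticipates this reaction. Substituting into P = 469 - Q gives P = 475/2 - (1/2)q_C, so π_C = (475/2 - (1/2)q_C)q_C - 128q_C.
Maximising: ∂π_C/∂q_C = 219/2 - q_C = 0, giving q_C = 219/2.
Then q_U = (463 - 219/2)/2 = 707/4.
Price P = 469 - 1145/4 = 731/4.
Corvus's profit: (731/4 - 128)·(219/2) = 5995.1250.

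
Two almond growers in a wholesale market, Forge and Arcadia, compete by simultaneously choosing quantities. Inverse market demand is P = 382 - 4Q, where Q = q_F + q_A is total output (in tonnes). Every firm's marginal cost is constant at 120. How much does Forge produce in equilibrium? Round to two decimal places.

Each firm earns π_i = (382 - 4Q)q_i - 120q_i.
First-order condition (treating rivals' output as given): 262 - 8q_i - 4q_j = 0.
With identical firms every q_j equals q_i, so q_j = q_i and 262 = 12q_i, giving q_i = 131/6.

21.83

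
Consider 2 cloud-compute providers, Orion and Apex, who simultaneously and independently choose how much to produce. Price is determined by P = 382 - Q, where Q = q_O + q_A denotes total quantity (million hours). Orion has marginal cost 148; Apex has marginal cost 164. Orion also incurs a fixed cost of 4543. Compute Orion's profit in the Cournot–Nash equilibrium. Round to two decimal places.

Orion's profit: π_O = (382 - Q)q_O - (148q_O). Setting ∂π_O/∂q_O = 0: 234 - 2q_O - (q_A) = 0.
Apex's first-order condition: 218 - 2q_A - (q_O) = 0.
So q_O = (234 - q_A)/2 and q_A = (218 - q_O)/2.
Substituting one into the other gives q_O = 250/3 and q_A = 202/3.
Price P = 382 - 452/3 = 694/3.
Orion's profit: (694/3 - 148)·(250/3) - 4543 = 2401.4444.

2401.44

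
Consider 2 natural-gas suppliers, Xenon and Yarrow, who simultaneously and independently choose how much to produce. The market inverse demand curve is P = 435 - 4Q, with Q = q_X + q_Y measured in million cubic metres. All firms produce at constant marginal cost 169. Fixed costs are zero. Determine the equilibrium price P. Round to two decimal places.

Each firm earns π_i = (435 - 4Q)q_i - 169q_i.
Setting ∂π_i/∂q_i = 0 with rivals' quantities fixed: 266 - 8q_i - 4q_j = 0.
By symmetry each firm produces the same amount; substituting q_j = q_i yields q_i = 266/12 = 133/6.
Total output Q = 133/3, so price P = 435 - 4·(133/3) = 773/3.

257.67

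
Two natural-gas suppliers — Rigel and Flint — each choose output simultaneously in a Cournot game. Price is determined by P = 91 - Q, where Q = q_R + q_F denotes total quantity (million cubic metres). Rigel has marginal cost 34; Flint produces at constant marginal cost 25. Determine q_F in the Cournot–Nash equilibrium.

Rigel's profit: π_R = (91 - Q)q_R - (34q_R). Setting ∂π_R/∂q_R = 0: 57 - 2q_R - (q_F) = 0.
Flint's profit: π_F = (91 - Q)q_F - (25q_F). Setting ∂π_F/∂q_F = 0: 66 - 2q_F - (q_R) = 0.
Rearranging gives the reaction functions q_R = (57 - q_F)/2 and q_F = (66 - q_R)/2.
Solving the pair: q_R = 16, q_F = 25.

25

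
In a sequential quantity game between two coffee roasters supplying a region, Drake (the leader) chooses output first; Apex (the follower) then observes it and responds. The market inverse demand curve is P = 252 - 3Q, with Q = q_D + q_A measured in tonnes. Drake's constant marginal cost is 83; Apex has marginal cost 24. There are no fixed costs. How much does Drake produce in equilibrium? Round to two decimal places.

18.33

Solve by backward induction. Given q_D, the follower Apex maximises π_A = (252 - 3q_D - 3q_A)q_A - 24q_A.
Setting the follower's marginal profit to zero, 228 - 3q_D - 6q_A = 0, i.e. q_A = (228 - 3q_D)/6.
The leader anticipates this reaction. Substituting into P = 252 - 3Q gives P = 138 - (3/2)q_D, so π_D = (138 - (3/2)q_D)q_D - 83q_D.
Leader FOC: 55 - 3q_D = 0, so q_D = 55/3.
Then q_A = (228 - 3·(55/3))/6 = 173/6.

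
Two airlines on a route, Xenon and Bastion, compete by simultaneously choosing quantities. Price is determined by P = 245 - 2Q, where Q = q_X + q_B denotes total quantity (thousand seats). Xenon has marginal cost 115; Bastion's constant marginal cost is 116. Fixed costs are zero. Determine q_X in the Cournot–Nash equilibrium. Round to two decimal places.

Xenon's profit: π_X = (245 - 2Q)q_X - (115q_X). Setting ∂π_X/∂q_X = 0: 130 - 4q_X - 2(q_B) = 0.
Bastion's first-order condition: 129 - 4q_B - 2(q_X) = 0.
So q_X = (130 - 2q_B)/4 and q_B = (129 - 2q_X)/4.
Substituting one into the other gives q_X = 131/6 and q_B = 64/3.

21.83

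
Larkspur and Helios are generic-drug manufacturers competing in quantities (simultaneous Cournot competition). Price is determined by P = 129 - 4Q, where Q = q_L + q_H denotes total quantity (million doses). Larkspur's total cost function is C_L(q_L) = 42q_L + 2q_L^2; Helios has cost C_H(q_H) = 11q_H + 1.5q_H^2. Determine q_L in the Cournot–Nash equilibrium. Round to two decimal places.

Larkspur's profit: π_L = (129 - 4Q)q_L - (42q_L + 2q_L²). Setting ∂π_L/∂q_L = 0: 87 - 12q_L - 4(q_H) = 0.
Helios's first-order condition: 118 - 11q_H - 4(q_L) = 0.
Best responses: q_L = (87 - 4q_H)/12, q_H = (118 - 4q_L)/11.
Substituting one into the other gives q_L = 485/116 and q_H = 267/29.

4.18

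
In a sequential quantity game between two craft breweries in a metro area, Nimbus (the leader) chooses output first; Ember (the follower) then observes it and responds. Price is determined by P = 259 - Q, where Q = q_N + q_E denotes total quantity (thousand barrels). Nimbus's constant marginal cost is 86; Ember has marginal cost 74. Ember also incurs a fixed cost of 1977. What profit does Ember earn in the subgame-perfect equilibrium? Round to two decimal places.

Solve by backward induction. Given q_N, the follower Ember maximises π_E = (259 - q_N - q_E)q_E - 74q_E.
Follower FOC: 185 - q_N - 2q_E = 0, so q_E(q_N) = (185 - q_N)/2.
The leader anticipates this reaction. Substituting into P = 259 - Q gives P = 333/2 - (1/2)q_N, so π_N = (333/2 - (1/2)q_N)q_N - 86q_N.
The leader's first-order condition 161/2 - q_N = 0 yields q_N = 161/2.
Then q_E = (185 - 161/2)/2 = 209/4.
Price P = 259 - 531/4 = 505/4.
Ember's profit: (505/4 - 74)·(209/4) - 1977 = 753.0625.

753.06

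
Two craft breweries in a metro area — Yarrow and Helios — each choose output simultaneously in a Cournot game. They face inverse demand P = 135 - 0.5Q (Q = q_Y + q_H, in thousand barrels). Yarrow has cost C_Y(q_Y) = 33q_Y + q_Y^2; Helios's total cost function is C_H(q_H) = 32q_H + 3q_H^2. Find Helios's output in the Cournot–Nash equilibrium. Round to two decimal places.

Yarrow's profit: π_Y = (135 - 0.5Q)q_Y - (33q_Y + q_Y²). Setting ∂π_Y/∂q_Y = 0: 102 - 3q_Y - (1/2)(q_H) = 0.
Helios's profit: π_H = (135 - 0.5Q)q_H - (32q_H + 3q_H²). Setting ∂π_H/∂q_H = 0: 103 - 7q_H - (1/2)(q_Y) = 0.
Rearranging gives the reaction functions q_Y = (102 - (1/2)q_H)/3 and q_H = (103 - (1/2)q_Y)/7.
Solving the pair: q_Y = 31.9277, q_H = 1032/83.

12.43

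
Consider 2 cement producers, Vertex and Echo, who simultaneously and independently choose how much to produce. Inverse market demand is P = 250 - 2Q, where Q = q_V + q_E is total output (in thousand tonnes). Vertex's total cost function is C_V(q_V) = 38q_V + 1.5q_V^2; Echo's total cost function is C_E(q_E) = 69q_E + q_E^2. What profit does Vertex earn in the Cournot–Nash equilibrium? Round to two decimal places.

Vertex's profit: π_V = (250 - 2Q)q_V - (38q_V + (3/2)q_V²). Setting ∂π_V/∂q_V = 0: 212 - 7q_V - 2(q_E) = 0.
Echo's profit: π_E = (250 - 2Q)q_E - (69q_E + q_E²). Setting ∂π_E/∂q_E = 0: 181 - 6q_E - 2(q_V) = 0.
Best responses: q_V = (212 - 2q_E)/7, q_E = (181 - 2q_V)/6.
Solving the pair: q_V = 455/19, q_E = 843/38.
Price P = 250 - 2·(1753/38) = 157.7368.
Vertex's profit: 157.7368·(455/19) - 38·(455/19) - (3/2)(455/19)² = 2007.1676.

2007.17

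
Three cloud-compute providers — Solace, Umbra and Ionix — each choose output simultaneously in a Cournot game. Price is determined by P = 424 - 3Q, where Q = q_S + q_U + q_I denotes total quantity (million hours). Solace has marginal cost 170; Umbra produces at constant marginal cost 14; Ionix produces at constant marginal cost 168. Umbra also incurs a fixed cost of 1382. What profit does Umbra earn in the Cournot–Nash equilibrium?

Solace's profit: π_S = (424 - 3Q)q_S - (170q_S). Setting ∂π_S/∂q_S = 0: 254 - 6q_S - 3(q_U + q_I) = 0.
Umbra's first-order condition: 410 - 6q_U - 3(q_S + q_I) = 0.
Ionix's profit: π_I = (424 - 3Q)q_I - (168q_I). Setting ∂π_I/∂q_I = 0: 256 - 6q_I - 3(q_S + q_U) = 0.
Adding the 3 conditions: 920 − 6Q − 6Q = 0, i.e. Q = 230/3.
Back-substituting: q_S = (254 − 230)/3 = 8, q_U = (410 − 230)/3 = 60, q_I = (256 − 230)/3 = 26/3.
Price P = 424 - 3·(230/3) = 194.
Umbra's profit: (194 - 14)·60 - 1382 = 9418.

9418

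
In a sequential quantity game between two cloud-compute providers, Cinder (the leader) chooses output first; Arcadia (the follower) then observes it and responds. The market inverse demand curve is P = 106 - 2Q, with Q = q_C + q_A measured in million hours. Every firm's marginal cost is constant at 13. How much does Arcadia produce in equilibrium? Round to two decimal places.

11.63

Solve by backward induction. Given q_C, the follower Arcadia maximises π_A = (106 - 2q_C - 2q_A)q_A - 13q_A.
Follower FOC: 93 - 2q_C - 4q_A = 0, so q_A(q_C) = (93 - 2q_C)/4.
Cinder substitutes q_A(q_C) into its own profit: π_C = q_C(106 - 2q_C - (93 - 2q_C)/2) - 13q_C = (119/2 - q_C)q_C - 13q_C.
The leader's first-order condition 93/2 - 2q_C = 0 yields q_C = 93/4.
Then q_A = (93 - 2·(93/4))/4 = 93/8.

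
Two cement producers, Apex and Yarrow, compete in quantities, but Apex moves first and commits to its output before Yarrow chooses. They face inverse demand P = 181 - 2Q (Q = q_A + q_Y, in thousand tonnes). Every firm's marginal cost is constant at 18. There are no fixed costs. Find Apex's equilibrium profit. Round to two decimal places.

Solve by backward induction. Given q_A, the follower Yarrow maximises π_Y = (181 - 2q_A - 2q_Y)q_Y - 18q_Y.
Follower FOC: 163 - 2q_A - 4q_Y = 0, so q_Y(q_A) = (163 - 2q_A)/4.
The leader anticipates this reaction. Substituting into P = 181 - 2Q gives P = 199/2 - q_A, so π_A = (199/2 - q_A)q_A - 18q_A.
Maximising: ∂π_A/∂q_A = 163/2 - 2q_A = 0, giving q_A = 163/4.
Then q_Y = (163 - 2·(163/4))/4 = 163/8.
Price P = 181 - 2·(489/8) = 235/4.
Apex's profit: (235/4 - 18)·(163/4) = 1660.5625.

1660.56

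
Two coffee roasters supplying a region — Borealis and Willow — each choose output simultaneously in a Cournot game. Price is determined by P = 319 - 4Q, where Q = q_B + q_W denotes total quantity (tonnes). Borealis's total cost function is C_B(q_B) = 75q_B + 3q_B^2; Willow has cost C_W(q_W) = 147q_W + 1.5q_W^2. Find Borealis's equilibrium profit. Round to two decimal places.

Borealis's profit: π_B = (319 - 4Q)q_B - (75q_B + 3q_B²). Setting ∂π_B/∂q_B = 0: 244 - 14q_B - 4(q_W) = 0.
Willow's profit: π_W = (319 - 4Q)q_W - (147q_W + (3/2)q_W²). Setting ∂π_W/∂q_W = 0: 172 - 11q_W - 4(q_B) = 0.
So q_B = (244 - 4q_W)/14 and q_W = (172 - 4q_B)/11.
Solving the pair: q_B = 998/69, q_W = 716/69.
Price P = 319 - 4·(1714/69) = 219.6377.
Borealis's profit: 219.6377·(998/69) - 75·(998/69) - 3(998/69)² = 1464.4041.

1464.40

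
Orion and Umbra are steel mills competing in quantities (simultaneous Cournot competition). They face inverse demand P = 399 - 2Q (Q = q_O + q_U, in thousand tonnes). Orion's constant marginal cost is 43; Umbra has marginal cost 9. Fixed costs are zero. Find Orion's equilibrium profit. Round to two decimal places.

Orion's profit: π_O = (399 - 2Q)q_O - (43q_O). Setting ∂π_O/∂q_O = 0: 356 - 4q_O - 2(q_U) = 0.
Umbra's first-order condition: 390 - 4q_U - 2(q_O) = 0.
Best responses: q_O = (356 - 2q_U)/4, q_U = (390 - 2q_O)/4.
Substituting one into the other gives q_O = 161/3 and q_U = 212/3.
Price P = 399 - 2·(373/3) = 451/3.
Orion's profit: (451/3 - 43)·(161/3) = 5760.2222.

5760.22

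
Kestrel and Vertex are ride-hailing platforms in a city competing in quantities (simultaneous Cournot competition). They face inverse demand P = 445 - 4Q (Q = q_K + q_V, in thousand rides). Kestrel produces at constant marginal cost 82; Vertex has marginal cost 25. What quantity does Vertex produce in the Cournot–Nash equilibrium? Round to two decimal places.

Kestrel's profit: π_K = (445 - 4Q)q_K - (82q_K). Setting ∂π_K/∂q_K = 0: 363 - 8q_K - 4(q_V) = 0.
Vertex's first-order condition: 420 - 8q_V - 4(q_K) = 0.
So q_K = (363 - 4q_V)/8 and q_V = (420 - 4q_K)/8.
Substituting one into the other gives q_K = 51/2 and q_V = 159/4.

39.75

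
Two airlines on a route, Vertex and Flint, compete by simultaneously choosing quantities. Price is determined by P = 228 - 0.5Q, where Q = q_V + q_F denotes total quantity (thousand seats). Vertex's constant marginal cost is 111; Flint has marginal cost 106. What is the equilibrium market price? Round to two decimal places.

148.33

Vertex's profit: π_V = (228 - 0.5Q)q_V - (111q_V). Setting ∂π_V/∂q_V = 0: 117 - q_V - (1/2)(q_F) = 0.
Flint's profit: π_F = (228 - 0.5Q)q_F - (106q_F). Setting ∂π_F/∂q_F = 0: 122 - q_F - (1/2)(q_V) = 0.
Rearranging gives the reaction functions q_V = (117 - (1/2)q_F) and q_F = (122 - (1/2)q_V).
Solving the pair: q_V = 224/3, q_F = 254/3.
Total output Q = 478/3, so price P = 228 - (1/2)·(478/3) = 445/3.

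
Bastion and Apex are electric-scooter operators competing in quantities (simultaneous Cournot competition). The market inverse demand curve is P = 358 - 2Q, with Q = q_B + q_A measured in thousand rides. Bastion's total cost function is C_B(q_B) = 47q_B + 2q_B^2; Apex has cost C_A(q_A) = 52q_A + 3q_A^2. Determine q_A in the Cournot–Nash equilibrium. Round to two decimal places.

Bastion's profit: π_B = (358 - 2Q)q_B - (47q_B + 2q_B²). Setting ∂π_B/∂q_B = 0: 311 - 8q_B - 2(q_A) = 0.
Apex's first-order condition: 306 - 10q_A - 2(q_B) = 0.
Rearranging gives the reaction functions q_B = (311 - 2q_A)/8 and q_A = (306 - 2q_B)/10.
Substituting one into the other gives q_B = 1249/38 and q_A = 913/38.

24.03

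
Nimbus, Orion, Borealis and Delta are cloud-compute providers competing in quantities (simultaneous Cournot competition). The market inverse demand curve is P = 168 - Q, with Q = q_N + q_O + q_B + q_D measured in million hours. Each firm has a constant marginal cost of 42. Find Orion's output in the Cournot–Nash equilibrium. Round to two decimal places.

Each firm earns π_i = (168 - Q)q_i - 42q_i.
Setting ∂π_i/∂q_i = 0 with rivals' quantities fixed: 126 - 2q_i - Σ_{j≠i} q_j = 0.
With identical firms every q_j equals q_i, so Σ_{j≠i} q_j = 3q_i and 126 = 5q_i, giving q_i = 126/5.

25.20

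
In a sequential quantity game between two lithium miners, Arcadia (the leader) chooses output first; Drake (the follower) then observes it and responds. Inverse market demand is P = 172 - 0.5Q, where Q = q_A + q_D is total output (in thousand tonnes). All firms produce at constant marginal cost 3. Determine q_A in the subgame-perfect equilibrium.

169

The follower Drake best-responds to any q_A: π_D = (172 - 0.5Q)q_D - 3q_D.
∂π_D/∂q_D = 169 - (1/2)q_A - q_D = 0 gives the reaction function q_D = (169 - (1/2)q_A).
Arcadia substitutes q_D(q_A) into its own profit: π_A = q_A(172 - (1/2)q_A - (169 - (1/2)q_A)/2) - 3q_A = (175/2 - (1/4)q_A)q_A - 3q_A.
The leader's first-order condition 169/2 - (1/2)q_A = 0 yields q_A = 169.
Then q_D = (169 - (1/2)·169) = 169/2.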